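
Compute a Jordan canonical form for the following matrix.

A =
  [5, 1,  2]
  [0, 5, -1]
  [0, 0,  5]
J_3(5)

The characteristic polynomial is
  det(x·I − A) = x^3 - 15*x^2 + 75*x - 125 = (x - 5)^3

Eigenvalues and multiplicities (the geometric multiplicity of λ is n − rank(A − λI), which equals the number of Jordan blocks for λ):
  λ = 5: algebraic multiplicity = 3, geometric multiplicity = 1

Determining the block sizes for each eigenvalue:
  λ = 5: one block (gm = 1), so the single block has size am = 3 → block sizes [3]

Assembling the blocks gives a Jordan form
J =
  [5, 1, 0]
  [0, 5, 1]
  [0, 0, 5]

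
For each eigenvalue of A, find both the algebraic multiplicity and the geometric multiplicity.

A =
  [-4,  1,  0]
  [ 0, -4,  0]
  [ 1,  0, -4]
λ = -4: alg = 3, geom = 1

Step 1 — factor the characteristic polynomial to read off the algebraic multiplicities:
  χ_A(x) = (x + 4)^3

Step 2 — compute geometric multiplicities via the rank-nullity identity g(λ) = n − rank(A − λI):
  rank(A − (-4)·I) = 2, so dim ker(A − (-4)·I) = n − 2 = 1

Summary:
  λ = -4: algebraic multiplicity = 3, geometric multiplicity = 1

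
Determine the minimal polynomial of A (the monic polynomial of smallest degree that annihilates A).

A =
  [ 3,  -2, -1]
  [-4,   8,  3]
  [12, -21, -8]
x^3 - 3*x^2 + 3*x - 1

The characteristic polynomial is χ_A(x) = (x - 1)^3, so the eigenvalues are known. The minimal polynomial is
  m_A(x) = Π_λ (x − λ)^{k_λ}
where k_λ is the size of the *largest* Jordan block for λ (equivalently, the smallest k with (A − λI)^k v = 0 for every generalised eigenvector v of λ).

  λ = 1: largest Jordan block has size 3, contributing (x − 1)^3

So m_A(x) = (x - 1)^3 = x^3 - 3*x^2 + 3*x - 1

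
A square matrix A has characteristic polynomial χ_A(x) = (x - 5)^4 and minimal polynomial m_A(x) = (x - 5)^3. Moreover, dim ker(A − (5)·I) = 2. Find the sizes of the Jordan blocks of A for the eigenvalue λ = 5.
Block sizes for λ = 5: [3, 1]

Step 1 — from the characteristic polynomial, algebraic multiplicity of λ = 5 is 4. From dim ker(A − (5)·I) = 2, there are exactly 2 Jordan blocks for λ = 5.
Step 2 — from the minimal polynomial, the factor (x − 5)^3 tells us the largest block for λ = 5 has size 3.
Step 3 — with total size 4, 2 blocks, and largest block 3, the block sizes (in nonincreasing order) are [3, 1].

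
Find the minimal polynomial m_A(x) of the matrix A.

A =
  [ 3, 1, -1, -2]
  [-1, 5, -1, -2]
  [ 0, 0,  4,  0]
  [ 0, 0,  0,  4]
x^2 - 8*x + 16

The characteristic polynomial is χ_A(x) = (x - 4)^4, so the eigenvalues are known. The minimal polynomial is
  m_A(x) = Π_λ (x − λ)^{k_λ}
where k_λ is the size of the *largest* Jordan block for λ (equivalently, the smallest k with (A − λI)^k v = 0 for every generalised eigenvector v of λ).

  λ = 4: largest Jordan block has size 2, contributing (x − 4)^2

So m_A(x) = (x - 4)^2 = x^2 - 8*x + 16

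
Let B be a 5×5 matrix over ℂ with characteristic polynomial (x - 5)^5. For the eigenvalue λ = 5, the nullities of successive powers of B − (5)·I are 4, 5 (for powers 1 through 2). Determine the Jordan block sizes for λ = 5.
Block sizes for λ = 5: [2, 1, 1, 1]

From the dimensions of kernels of powers, the number of Jordan blocks of size at least j is d_j − d_{j−1} where d_j = dim ker(N^j) (with d_0 = 0). Computing the differences gives [4, 1].
The number of blocks of size exactly k is (#blocks of size ≥ k) − (#blocks of size ≥ k + 1), so the partition is: 3 block(s) of size 1, 1 block(s) of size 2.
In nonincreasing order the block sizes are [2, 1, 1, 1].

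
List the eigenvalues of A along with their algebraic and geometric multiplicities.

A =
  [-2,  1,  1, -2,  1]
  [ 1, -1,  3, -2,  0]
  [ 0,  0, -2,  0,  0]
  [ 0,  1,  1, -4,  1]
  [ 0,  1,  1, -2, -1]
λ = -2: alg = 5, geom = 3

Step 1 — factor the characteristic polynomial to read off the algebraic multiplicities:
  χ_A(x) = (x + 2)^5

Step 2 — compute geometric multiplicities via the rank-nullity identity g(λ) = n − rank(A − λI):
  rank(A − (-2)·I) = 2, so dim ker(A − (-2)·I) = n − 2 = 3

Summary:
  λ = -2: algebraic multiplicity = 5, geometric multiplicity = 3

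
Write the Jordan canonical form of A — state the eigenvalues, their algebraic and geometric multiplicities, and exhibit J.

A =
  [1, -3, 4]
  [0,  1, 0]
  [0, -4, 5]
J_2(1) ⊕ J_1(5)

The characteristic polynomial is
  det(x·I − A) = x^3 - 7*x^2 + 11*x - 5 = (x - 5)*(x - 1)^2

Eigenvalues and multiplicities (the geometric multiplicity of λ is n − rank(A − λI), which equals the number of Jordan blocks for λ):
  λ = 1: algebraic multiplicity = 2, geometric multiplicity = 1
  λ = 5: algebraic multiplicity = 1, geometric multiplicity = 1

Determining the block sizes for each eigenvalue:
  λ = 1: one block (gm = 1), so the single block has size am = 2 → block sizes [2]
  λ = 5: one block (gm = 1), so the single block has size am = 1 → block sizes [1]

Assembling the blocks gives a Jordan form
J =
  [1, 1, 0]
  [0, 1, 0]
  [0, 0, 5]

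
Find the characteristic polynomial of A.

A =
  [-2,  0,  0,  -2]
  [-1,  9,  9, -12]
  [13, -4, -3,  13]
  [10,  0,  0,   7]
x^4 - 11*x^3 + 45*x^2 - 81*x + 54

Expanding det(x·I − A) (e.g. by cofactor expansion or by noting that A is similar to its Jordan form J, which has the same characteristic polynomial as A) gives
  χ_A(x) = x^4 - 11*x^3 + 45*x^2 - 81*x + 54
which factors as (x - 3)^3*(x - 2). The eigenvalues (with algebraic multiplicities) are λ = 2 with multiplicity 1, λ = 3 with multiplicity 3.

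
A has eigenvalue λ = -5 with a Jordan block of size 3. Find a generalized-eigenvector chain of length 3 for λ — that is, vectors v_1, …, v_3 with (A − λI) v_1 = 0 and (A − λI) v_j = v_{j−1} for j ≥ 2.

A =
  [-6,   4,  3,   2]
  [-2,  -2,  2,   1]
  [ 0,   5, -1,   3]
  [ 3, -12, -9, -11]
A Jordan chain for λ = -5 of length 3:
v_1 = (-1, -1, -1, 3)ᵀ
v_2 = (-1, -2, 0, 3)ᵀ
v_3 = (1, 0, 0, 0)ᵀ

Let N = A − (-5)·I. We want v_3 with N^3 v_3 = 0 but N^2 v_3 ≠ 0; then v_{j-1} := N · v_j for j = 3, …, 2.

Pick v_3 = (1, 0, 0, 0)ᵀ.
Then v_2 = N · v_3 = (-1, -2, 0, 3)ᵀ.
Then v_1 = N · v_2 = (-1, -1, -1, 3)ᵀ.

Sanity check: (A − (-5)·I) v_1 = (0, 0, 0, 0)ᵀ = 0. ✓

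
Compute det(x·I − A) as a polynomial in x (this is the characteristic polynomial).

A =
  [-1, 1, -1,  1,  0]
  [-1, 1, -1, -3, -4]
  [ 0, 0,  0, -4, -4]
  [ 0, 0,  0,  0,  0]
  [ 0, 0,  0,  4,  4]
x^5 - 4*x^4

Expanding det(x·I − A) (e.g. by cofactor expansion or by noting that A is similar to its Jordan form J, which has the same characteristic polynomial as A) gives
  χ_A(x) = x^5 - 4*x^4
which factors as x^4*(x - 4). The eigenvalues (with algebraic multiplicities) are λ = 0 with multiplicity 4, λ = 4 with multiplicity 1.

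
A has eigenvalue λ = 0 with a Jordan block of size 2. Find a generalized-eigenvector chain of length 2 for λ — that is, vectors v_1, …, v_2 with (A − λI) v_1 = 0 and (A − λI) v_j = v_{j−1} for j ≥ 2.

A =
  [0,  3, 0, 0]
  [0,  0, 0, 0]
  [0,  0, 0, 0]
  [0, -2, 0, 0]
A Jordan chain for λ = 0 of length 2:
v_1 = (3, 0, 0, -2)ᵀ
v_2 = (0, 1, 0, 0)ᵀ

Let N = A − (0)·I. We want v_2 with N^2 v_2 = 0 but N^1 v_2 ≠ 0; then v_{j-1} := N · v_j for j = 2, …, 2.

Pick v_2 = (0, 1, 0, 0)ᵀ.
Then v_1 = N · v_2 = (3, 0, 0, -2)ᵀ.

Sanity check: (A − (0)·I) v_1 = (0, 0, 0, 0)ᵀ = 0. ✓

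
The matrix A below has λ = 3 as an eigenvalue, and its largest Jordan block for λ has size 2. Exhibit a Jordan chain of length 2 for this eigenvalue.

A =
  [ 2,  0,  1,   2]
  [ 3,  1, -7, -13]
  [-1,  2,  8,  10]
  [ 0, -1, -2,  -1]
A Jordan chain for λ = 3 of length 2:
v_1 = (1, -2, 1, 0)ᵀ
v_2 = (1, -4, 0, 1)ᵀ

Let N = A − (3)·I. We want v_2 with N^2 v_2 = 0 but N^1 v_2 ≠ 0; then v_{j-1} := N · v_j for j = 2, …, 2.

Pick v_2 = (1, -4, 0, 1)ᵀ.
Then v_1 = N · v_2 = (1, -2, 1, 0)ᵀ.

Sanity check: (A − (3)·I) v_1 = (0, 0, 0, 0)ᵀ = 0. ✓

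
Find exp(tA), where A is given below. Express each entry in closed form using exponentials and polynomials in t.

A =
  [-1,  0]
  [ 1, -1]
e^{tA} =
  [exp(-t), 0]
  [t*exp(-t), exp(-t)]

Strategy: write A = P · J · P⁻¹ where J is a Jordan canonical form, so e^{tA} = P · e^{tJ} · P⁻¹, and e^{tJ} can be computed block-by-block.

A has Jordan form
J =
  [-1,  1]
  [ 0, -1]
(up to reordering of blocks).

Per-block formulas:
  For a 2×2 Jordan block J_2(-1): exp(t · J_2(-1)) = e^(-1t)·(I + t·N), where N is the 2×2 nilpotent shift.

After assembling e^{tJ} and conjugating by P, we get:

e^{tA} =
  [exp(-t), 0]
  [t*exp(-t), exp(-t)]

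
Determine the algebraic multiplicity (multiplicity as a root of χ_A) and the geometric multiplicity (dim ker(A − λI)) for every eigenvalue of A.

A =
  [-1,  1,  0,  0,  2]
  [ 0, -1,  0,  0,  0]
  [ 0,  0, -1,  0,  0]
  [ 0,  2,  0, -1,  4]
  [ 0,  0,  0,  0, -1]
λ = -1: alg = 5, geom = 4

Step 1 — factor the characteristic polynomial to read off the algebraic multiplicities:
  χ_A(x) = (x + 1)^5

Step 2 — compute geometric multiplicities via the rank-nullity identity g(λ) = n − rank(A − λI):
  rank(A − (-1)·I) = 1, so dim ker(A − (-1)·I) = n − 1 = 4

Summary:
  λ = -1: algebraic multiplicity = 5, geometric multiplicity = 4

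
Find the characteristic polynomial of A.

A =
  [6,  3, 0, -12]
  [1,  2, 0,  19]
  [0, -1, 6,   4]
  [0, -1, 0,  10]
x^4 - 24*x^3 + 216*x^2 - 864*x + 1296

Expanding det(x·I − A) (e.g. by cofactor expansion or by noting that A is similar to its Jordan form J, which has the same characteristic polynomial as A) gives
  χ_A(x) = x^4 - 24*x^3 + 216*x^2 - 864*x + 1296
which factors as (x - 6)^4. The eigenvalues (with algebraic multiplicities) are λ = 6 with multiplicity 4.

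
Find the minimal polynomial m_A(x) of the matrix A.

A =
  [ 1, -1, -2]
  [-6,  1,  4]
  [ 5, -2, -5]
x^3 + 3*x^2 + 3*x + 1

The characteristic polynomial is χ_A(x) = (x + 1)^3, so the eigenvalues are known. The minimal polynomial is
  m_A(x) = Π_λ (x − λ)^{k_λ}
where k_λ is the size of the *largest* Jordan block for λ (equivalently, the smallest k with (A − λI)^k v = 0 for every generalised eigenvector v of λ).

  λ = -1: largest Jordan block has size 3, contributing (x + 1)^3

So m_A(x) = (x + 1)^3 = x^3 + 3*x^2 + 3*x + 1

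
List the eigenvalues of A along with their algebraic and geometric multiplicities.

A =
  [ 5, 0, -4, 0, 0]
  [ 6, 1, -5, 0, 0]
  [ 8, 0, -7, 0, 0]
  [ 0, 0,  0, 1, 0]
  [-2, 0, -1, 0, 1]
λ = -3: alg = 1, geom = 1; λ = 1: alg = 4, geom = 3

Step 1 — factor the characteristic polynomial to read off the algebraic multiplicities:
  χ_A(x) = (x - 1)^4*(x + 3)

Step 2 — compute geometric multiplicities via the rank-nullity identity g(λ) = n − rank(A − λI):
  rank(A − (-3)·I) = 4, so dim ker(A − (-3)·I) = n − 4 = 1
  rank(A − (1)·I) = 2, so dim ker(A − (1)·I) = n − 2 = 3

Summary:
  λ = -3: algebraic multiplicity = 1, geometric multiplicity = 1
  λ = 1: algebraic multiplicity = 4, geometric multiplicity = 3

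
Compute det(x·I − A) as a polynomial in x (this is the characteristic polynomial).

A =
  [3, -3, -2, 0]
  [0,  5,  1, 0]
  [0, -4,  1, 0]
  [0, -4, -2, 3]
x^4 - 12*x^3 + 54*x^2 - 108*x + 81

Expanding det(x·I − A) (e.g. by cofactor expansion or by noting that A is similar to its Jordan form J, which has the same characteristic polynomial as A) gives
  χ_A(x) = x^4 - 12*x^3 + 54*x^2 - 108*x + 81
which factors as (x - 3)^4. The eigenvalues (with algebraic multiplicities) are λ = 3 with multiplicity 4.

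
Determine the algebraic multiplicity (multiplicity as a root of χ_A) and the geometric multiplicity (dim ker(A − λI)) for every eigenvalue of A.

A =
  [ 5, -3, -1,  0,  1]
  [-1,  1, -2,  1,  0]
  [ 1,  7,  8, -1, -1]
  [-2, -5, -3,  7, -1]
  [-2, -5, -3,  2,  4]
λ = 5: alg = 5, geom = 3

Step 1 — factor the characteristic polynomial to read off the algebraic multiplicities:
  χ_A(x) = (x - 5)^5

Step 2 — compute geometric multiplicities via the rank-nullity identity g(λ) = n − rank(A − λI):
  rank(A − (5)·I) = 2, so dim ker(A − (5)·I) = n − 2 = 3

Summary:
  λ = 5: algebraic multiplicity = 5, geometric multiplicity = 3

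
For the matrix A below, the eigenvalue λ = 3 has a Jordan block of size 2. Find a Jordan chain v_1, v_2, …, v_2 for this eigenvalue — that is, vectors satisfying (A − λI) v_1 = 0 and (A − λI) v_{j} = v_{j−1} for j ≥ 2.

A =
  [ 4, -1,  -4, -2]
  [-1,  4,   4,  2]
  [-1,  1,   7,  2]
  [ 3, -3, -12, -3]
A Jordan chain for λ = 3 of length 2:
v_1 = (1, -1, -1, 3)ᵀ
v_2 = (1, 0, 0, 0)ᵀ

Let N = A − (3)·I. We want v_2 with N^2 v_2 = 0 but N^1 v_2 ≠ 0; then v_{j-1} := N · v_j for j = 2, …, 2.

Pick v_2 = (1, 0, 0, 0)ᵀ.
Then v_1 = N · v_2 = (1, -1, -1, 3)ᵀ.

Sanity check: (A − (3)·I) v_1 = (0, 0, 0, 0)ᵀ = 0. ✓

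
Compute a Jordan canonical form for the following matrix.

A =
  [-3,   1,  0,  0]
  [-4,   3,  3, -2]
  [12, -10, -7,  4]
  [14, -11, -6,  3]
J_3(-1) ⊕ J_1(-1)

The characteristic polynomial is
  det(x·I − A) = x^4 + 4*x^3 + 6*x^2 + 4*x + 1 = (x + 1)^4

Eigenvalues and multiplicities (the geometric multiplicity of λ is n − rank(A − λI), which equals the number of Jordan blocks for λ):
  λ = -1: algebraic multiplicity = 4, geometric multiplicity = 2

Determining the block sizes for each eigenvalue:
  λ = -1: with am = 4 and gm = 2, the partition is not yet determined (e.g. several partitions of 4 into 2 parts exist). Let N = A − (-1)·I. Computing rank(N^1) = 2, rank(N^2) = 1, rank(N^3) = 0; the number of blocks of size ≥ j is rank(N^{j−1}) − rank(N^j), giving [2, 1, 1]. So we have 1 block(s) of size 3, 1 block(s) of size 1 → block sizes [3, 1]

Assembling the blocks gives a Jordan form
J =
  [-1,  1,  0,  0]
  [ 0, -1,  1,  0]
  [ 0,  0, -1,  0]
  [ 0,  0,  0, -1]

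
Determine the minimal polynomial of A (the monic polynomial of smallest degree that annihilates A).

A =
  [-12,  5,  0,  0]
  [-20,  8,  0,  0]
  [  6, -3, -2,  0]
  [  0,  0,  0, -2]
x^2 + 4*x + 4

The characteristic polynomial is χ_A(x) = (x + 2)^4, so the eigenvalues are known. The minimal polynomial is
  m_A(x) = Π_λ (x − λ)^{k_λ}
where k_λ is the size of the *largest* Jordan block for λ (equivalently, the smallest k with (A − λI)^k v = 0 for every generalised eigenvector v of λ).

  λ = -2: largest Jordan block has size 2, contributing (x + 2)^2

So m_A(x) = (x + 2)^2 = x^2 + 4*x + 4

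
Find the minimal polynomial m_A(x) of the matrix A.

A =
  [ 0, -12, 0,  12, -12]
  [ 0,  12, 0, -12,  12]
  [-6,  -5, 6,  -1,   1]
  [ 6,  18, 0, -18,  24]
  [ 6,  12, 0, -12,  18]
x^3 - 12*x^2 + 36*x

The characteristic polynomial is χ_A(x) = x^2*(x - 6)^3, so the eigenvalues are known. The minimal polynomial is
  m_A(x) = Π_λ (x − λ)^{k_λ}
where k_λ is the size of the *largest* Jordan block for λ (equivalently, the smallest k with (A − λI)^k v = 0 for every generalised eigenvector v of λ).

  λ = 0: largest Jordan block has size 1, contributing (x − 0)
  λ = 6: largest Jordan block has size 2, contributing (x − 6)^2

So m_A(x) = x*(x - 6)^2 = x^3 - 12*x^2 + 36*x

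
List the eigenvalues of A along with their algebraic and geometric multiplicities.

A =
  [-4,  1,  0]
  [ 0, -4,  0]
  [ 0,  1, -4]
λ = -4: alg = 3, geom = 2

Step 1 — factor the characteristic polynomial to read off the algebraic multiplicities:
  χ_A(x) = (x + 4)^3

Step 2 — compute geometric multiplicities via the rank-nullity identity g(λ) = n − rank(A − λI):
  rank(A − (-4)·I) = 1, so dim ker(A − (-4)·I) = n − 1 = 2

Summary:
  λ = -4: algebraic multiplicity = 3, geometric multiplicity = 2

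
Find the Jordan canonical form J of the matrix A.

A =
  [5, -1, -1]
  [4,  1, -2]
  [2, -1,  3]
J_3(3)

The characteristic polynomial is
  det(x·I − A) = x^3 - 9*x^2 + 27*x - 27 = (x - 3)^3

Eigenvalues and multiplicities (the geometric multiplicity of λ is n − rank(A − λI), which equals the number of Jordan blocks for λ):
  λ = 3: algebraic multiplicity = 3, geometric multiplicity = 1

Determining the block sizes for each eigenvalue:
  λ = 3: one block (gm = 1), so the single block has size am = 3 → block sizes [3]

Assembling the blocks gives a Jordan form
J =
  [3, 1, 0]
  [0, 3, 1]
  [0, 0, 3]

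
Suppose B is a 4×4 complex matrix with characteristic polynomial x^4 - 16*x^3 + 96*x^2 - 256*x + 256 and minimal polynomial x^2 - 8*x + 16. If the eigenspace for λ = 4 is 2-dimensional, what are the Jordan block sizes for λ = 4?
Block sizes for λ = 4: [2, 2]

Step 1 — from the characteristic polynomial, algebraic multiplicity of λ = 4 is 4. From dim ker(B − (4)·I) = 2, there are exactly 2 Jordan blocks for λ = 4.
Step 2 — from the minimal polynomial, the factor (x − 4)^2 tells us the largest block for λ = 4 has size 2.
Step 3 — with total size 4, 2 blocks, and largest block 2, the block sizes (in nonincreasing order) are [2, 2].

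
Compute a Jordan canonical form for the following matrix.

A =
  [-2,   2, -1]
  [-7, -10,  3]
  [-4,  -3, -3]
J_3(-5)

The characteristic polynomial is
  det(x·I − A) = x^3 + 15*x^2 + 75*x + 125 = (x + 5)^3

Eigenvalues and multiplicities (the geometric multiplicity of λ is n − rank(A − λI), which equals the number of Jordan blocks for λ):
  λ = -5: algebraic multiplicity = 3, geometric multiplicity = 1

Determining the block sizes for each eigenvalue:
  λ = -5: one block (gm = 1), so the single block has size am = 3 → block sizes [3]

Assembling the blocks gives a Jordan form
J =
  [-5,  1,  0]
  [ 0, -5,  1]
  [ 0,  0, -5]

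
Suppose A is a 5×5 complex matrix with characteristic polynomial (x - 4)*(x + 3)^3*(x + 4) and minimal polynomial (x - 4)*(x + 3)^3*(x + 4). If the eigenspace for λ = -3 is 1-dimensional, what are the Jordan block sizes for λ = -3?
Block sizes for λ = -3: [3]

Step 1 — from the characteristic polynomial, algebraic multiplicity of λ = -3 is 3. From dim ker(A − (-3)·I) = 1, there are exactly 1 Jordan blocks for λ = -3.
Step 2 — from the minimal polynomial, the factor (x + 3)^3 tells us the largest block for λ = -3 has size 3.
Step 3 — with total size 3, 1 blocks, and largest block 3, the block sizes (in nonincreasing order) are [3].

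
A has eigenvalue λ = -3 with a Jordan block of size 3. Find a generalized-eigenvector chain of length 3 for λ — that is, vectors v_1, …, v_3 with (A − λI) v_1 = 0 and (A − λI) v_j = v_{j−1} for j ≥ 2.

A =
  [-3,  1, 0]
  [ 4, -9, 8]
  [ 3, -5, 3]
A Jordan chain for λ = -3 of length 3:
v_1 = (4, 0, -2)ᵀ
v_2 = (0, 4, 3)ᵀ
v_3 = (1, 0, 0)ᵀ

Let N = A − (-3)·I. We want v_3 with N^3 v_3 = 0 but N^2 v_3 ≠ 0; then v_{j-1} := N · v_j for j = 3, …, 2.

Pick v_3 = (1, 0, 0)ᵀ.
Then v_2 = N · v_3 = (0, 4, 3)ᵀ.
Then v_1 = N · v_2 = (4, 0, -2)ᵀ.

Sanity check: (A − (-3)·I) v_1 = (0, 0, 0)ᵀ = 0. ✓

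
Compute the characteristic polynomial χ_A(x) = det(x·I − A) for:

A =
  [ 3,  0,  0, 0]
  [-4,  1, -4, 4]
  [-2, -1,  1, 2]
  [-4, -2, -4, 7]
x^4 - 12*x^3 + 54*x^2 - 108*x + 81

Expanding det(x·I − A) (e.g. by cofactor expansion or by noting that A is similar to its Jordan form J, which has the same characteristic polynomial as A) gives
  χ_A(x) = x^4 - 12*x^3 + 54*x^2 - 108*x + 81
which factors as (x - 3)^4. The eigenvalues (with algebraic multiplicities) are λ = 3 with multiplicity 4.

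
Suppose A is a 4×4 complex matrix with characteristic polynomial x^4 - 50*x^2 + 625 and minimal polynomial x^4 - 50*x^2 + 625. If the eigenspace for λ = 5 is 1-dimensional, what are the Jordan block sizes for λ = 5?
Block sizes for λ = 5: [2]

Step 1 — from the characteristic polynomial, algebraic multiplicity of λ = 5 is 2. From dim ker(A − (5)·I) = 1, there are exactly 1 Jordan blocks for λ = 5.
Step 2 — from the minimal polynomial, the factor (x − 5)^2 tells us the largest block for λ = 5 has size 2.
Step 3 — with total size 2, 1 blocks, and largest block 2, the block sizes (in nonincreasing order) are [2].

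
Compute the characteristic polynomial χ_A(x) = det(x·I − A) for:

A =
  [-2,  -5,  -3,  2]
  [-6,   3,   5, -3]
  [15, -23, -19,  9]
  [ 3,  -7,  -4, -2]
x^4 + 20*x^3 + 150*x^2 + 500*x + 625

Expanding det(x·I − A) (e.g. by cofactor expansion or by noting that A is similar to its Jordan form J, which has the same characteristic polynomial as A) gives
  χ_A(x) = x^4 + 20*x^3 + 150*x^2 + 500*x + 625
which factors as (x + 5)^4. The eigenvalues (with algebraic multiplicities) are λ = -5 with multiplicity 4.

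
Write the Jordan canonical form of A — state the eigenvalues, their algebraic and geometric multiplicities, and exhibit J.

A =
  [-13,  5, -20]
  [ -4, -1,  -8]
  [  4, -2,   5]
J_2(-3) ⊕ J_1(-3)

The characteristic polynomial is
  det(x·I − A) = x^3 + 9*x^2 + 27*x + 27 = (x + 3)^3

Eigenvalues and multiplicities (the geometric multiplicity of λ is n − rank(A − λI), which equals the number of Jordan blocks for λ):
  λ = -3: algebraic multiplicity = 3, geometric multiplicity = 2

Determining the block sizes for each eigenvalue:
  λ = -3: 2 blocks summing to 3 forces exactly one block of size 2 and the rest size 1 → block sizes [2, 1]

Assembling the blocks gives a Jordan form
J =
  [-3,  1,  0]
  [ 0, -3,  0]
  [ 0,  0, -3]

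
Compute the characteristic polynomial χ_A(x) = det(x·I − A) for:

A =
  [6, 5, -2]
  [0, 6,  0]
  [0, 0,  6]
x^3 - 18*x^2 + 108*x - 216

Expanding det(x·I − A) (e.g. by cofactor expansion or by noting that A is similar to its Jordan form J, which has the same characteristic polynomial as A) gives
  χ_A(x) = x^3 - 18*x^2 + 108*x - 216
which factors as (x - 6)^3. The eigenvalues (with algebraic multiplicities) are λ = 6 with multiplicity 3.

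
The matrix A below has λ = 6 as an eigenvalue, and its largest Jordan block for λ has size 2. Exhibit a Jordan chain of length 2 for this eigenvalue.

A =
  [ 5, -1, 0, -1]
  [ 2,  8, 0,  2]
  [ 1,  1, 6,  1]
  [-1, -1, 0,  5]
A Jordan chain for λ = 6 of length 2:
v_1 = (-1, 2, 1, -1)ᵀ
v_2 = (1, 0, 0, 0)ᵀ

Let N = A − (6)·I. We want v_2 with N^2 v_2 = 0 but N^1 v_2 ≠ 0; then v_{j-1} := N · v_j for j = 2, …, 2.

Pick v_2 = (1, 0, 0, 0)ᵀ.
Then v_1 = N · v_2 = (-1, 2, 1, -1)ᵀ.

Sanity check: (A − (6)·I) v_1 = (0, 0, 0, 0)ᵀ = 0. ✓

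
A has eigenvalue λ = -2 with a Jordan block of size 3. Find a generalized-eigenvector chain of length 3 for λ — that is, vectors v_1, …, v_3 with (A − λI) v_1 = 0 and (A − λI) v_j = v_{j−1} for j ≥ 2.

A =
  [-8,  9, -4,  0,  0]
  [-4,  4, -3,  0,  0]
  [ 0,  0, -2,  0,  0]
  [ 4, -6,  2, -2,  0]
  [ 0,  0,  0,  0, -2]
A Jordan chain for λ = -2 of length 3:
v_1 = (-3, -2, 0, 2, 0)ᵀ
v_2 = (-4, -3, 0, 2, 0)ᵀ
v_3 = (0, 0, 1, 0, 0)ᵀ

Let N = A − (-2)·I. We want v_3 with N^3 v_3 = 0 but N^2 v_3 ≠ 0; then v_{j-1} := N · v_j for j = 3, …, 2.

Pick v_3 = (0, 0, 1, 0, 0)ᵀ.
Then v_2 = N · v_3 = (-4, -3, 0, 2, 0)ᵀ.
Then v_1 = N · v_2 = (-3, -2, 0, 2, 0)ᵀ.

Sanity check: (A − (-2)·I) v_1 = (0, 0, 0, 0, 0)ᵀ = 0. ✓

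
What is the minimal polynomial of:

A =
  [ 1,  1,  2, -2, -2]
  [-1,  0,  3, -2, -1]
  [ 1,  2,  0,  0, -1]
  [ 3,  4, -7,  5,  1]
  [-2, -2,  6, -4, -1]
x^3 - 3*x^2 + 3*x - 1

The characteristic polynomial is χ_A(x) = (x - 1)^5, so the eigenvalues are known. The minimal polynomial is
  m_A(x) = Π_λ (x − λ)^{k_λ}
where k_λ is the size of the *largest* Jordan block for λ (equivalently, the smallest k with (A − λI)^k v = 0 for every generalised eigenvector v of λ).

  λ = 1: largest Jordan block has size 3, contributing (x − 1)^3

So m_A(x) = (x - 1)^3 = x^3 - 3*x^2 + 3*x - 1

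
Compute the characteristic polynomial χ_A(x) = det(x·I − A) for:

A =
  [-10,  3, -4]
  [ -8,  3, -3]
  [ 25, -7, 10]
x^3 - 3*x^2 + 3*x - 1

Expanding det(x·I − A) (e.g. by cofactor expansion or by noting that A is similar to its Jordan form J, which has the same characteristic polynomial as A) gives
  χ_A(x) = x^3 - 3*x^2 + 3*x - 1
which factors as (x - 1)^3. The eigenvalues (with algebraic multiplicities) are λ = 1 with multiplicity 3.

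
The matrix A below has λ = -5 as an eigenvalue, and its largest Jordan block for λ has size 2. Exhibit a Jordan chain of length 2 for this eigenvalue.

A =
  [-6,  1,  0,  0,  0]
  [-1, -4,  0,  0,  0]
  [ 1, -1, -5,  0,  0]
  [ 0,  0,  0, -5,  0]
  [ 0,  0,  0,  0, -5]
A Jordan chain for λ = -5 of length 2:
v_1 = (-1, -1, 1, 0, 0)ᵀ
v_2 = (1, 0, 0, 0, 0)ᵀ

Let N = A − (-5)·I. We want v_2 with N^2 v_2 = 0 but N^1 v_2 ≠ 0; then v_{j-1} := N · v_j for j = 2, …, 2.

Pick v_2 = (1, 0, 0, 0, 0)ᵀ.
Then v_1 = N · v_2 = (-1, -1, 1, 0, 0)ᵀ.

Sanity check: (A − (-5)·I) v_1 = (0, 0, 0, 0, 0)ᵀ = 0. ✓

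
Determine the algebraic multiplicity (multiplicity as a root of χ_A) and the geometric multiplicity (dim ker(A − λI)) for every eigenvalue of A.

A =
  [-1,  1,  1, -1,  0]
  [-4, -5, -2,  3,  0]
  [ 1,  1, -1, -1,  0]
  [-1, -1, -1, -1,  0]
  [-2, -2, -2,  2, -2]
λ = -2: alg = 5, geom = 3

Step 1 — factor the characteristic polynomial to read off the algebraic multiplicities:
  χ_A(x) = (x + 2)^5

Step 2 — compute geometric multiplicities via the rank-nullity identity g(λ) = n − rank(A − λI):
  rank(A − (-2)·I) = 2, so dim ker(A − (-2)·I) = n − 2 = 3

Summary:
  λ = -2: algebraic multiplicity = 5, geometric multiplicity = 3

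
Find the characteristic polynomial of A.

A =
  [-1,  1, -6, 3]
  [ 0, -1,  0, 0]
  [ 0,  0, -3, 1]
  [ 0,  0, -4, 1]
x^4 + 4*x^3 + 6*x^2 + 4*x + 1

Expanding det(x·I − A) (e.g. by cofactor expansion or by noting that A is similar to its Jordan form J, which has the same characteristic polynomial as A) gives
  χ_A(x) = x^4 + 4*x^3 + 6*x^2 + 4*x + 1
which factors as (x + 1)^4. The eigenvalues (with algebraic multiplicities) are λ = -1 with multiplicity 4.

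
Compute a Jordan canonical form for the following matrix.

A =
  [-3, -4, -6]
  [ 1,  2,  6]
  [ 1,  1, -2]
J_2(-2) ⊕ J_1(1)

The characteristic polynomial is
  det(x·I − A) = x^3 + 3*x^2 - 4 = (x - 1)*(x + 2)^2

Eigenvalues and multiplicities (the geometric multiplicity of λ is n − rank(A − λI), which equals the number of Jordan blocks for λ):
  λ = -2: algebraic multiplicity = 2, geometric multiplicity = 1
  λ = 1: algebraic multiplicity = 1, geometric multiplicity = 1

Determining the block sizes for each eigenvalue:
  λ = -2: one block (gm = 1), so the single block has size am = 2 → block sizes [2]
  λ = 1: one block (gm = 1), so the single block has size am = 1 → block sizes [1]

Assembling the blocks gives a Jordan form
J =
  [-2,  1, 0]
  [ 0, -2, 0]
  [ 0,  0, 1]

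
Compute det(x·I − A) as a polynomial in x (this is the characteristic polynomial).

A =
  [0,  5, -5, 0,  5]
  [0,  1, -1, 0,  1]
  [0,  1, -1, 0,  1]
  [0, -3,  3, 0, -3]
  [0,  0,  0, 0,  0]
x^5

Expanding det(x·I − A) (e.g. by cofactor expansion or by noting that A is similar to its Jordan form J, which has the same characteristic polynomial as A) gives
  χ_A(x) = x^5
which factors as x^5. The eigenvalues (with algebraic multiplicities) are λ = 0 with multiplicity 5.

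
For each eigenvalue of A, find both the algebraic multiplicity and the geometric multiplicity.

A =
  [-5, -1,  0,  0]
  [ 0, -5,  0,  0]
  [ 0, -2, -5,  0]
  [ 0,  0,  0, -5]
λ = -5: alg = 4, geom = 3

Step 1 — factor the characteristic polynomial to read off the algebraic multiplicities:
  χ_A(x) = (x + 5)^4

Step 2 — compute geometric multiplicities via the rank-nullity identity g(λ) = n − rank(A − λI):
  rank(A − (-5)·I) = 1, so dim ker(A − (-5)·I) = n − 1 = 3

Summary:
  λ = -5: algebraic multiplicity = 4, geometric multiplicity = 3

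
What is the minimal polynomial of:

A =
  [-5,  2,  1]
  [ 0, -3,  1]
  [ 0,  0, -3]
x^3 + 11*x^2 + 39*x + 45

The characteristic polynomial is χ_A(x) = (x + 3)^2*(x + 5), so the eigenvalues are known. The minimal polynomial is
  m_A(x) = Π_λ (x − λ)^{k_λ}
where k_λ is the size of the *largest* Jordan block for λ (equivalently, the smallest k with (A − λI)^k v = 0 for every generalised eigenvector v of λ).

  λ = -5: largest Jordan block has size 1, contributing (x + 5)
  λ = -3: largest Jordan block has size 2, contributing (x + 3)^2

So m_A(x) = (x + 3)^2*(x + 5) = x^3 + 11*x^2 + 39*x + 45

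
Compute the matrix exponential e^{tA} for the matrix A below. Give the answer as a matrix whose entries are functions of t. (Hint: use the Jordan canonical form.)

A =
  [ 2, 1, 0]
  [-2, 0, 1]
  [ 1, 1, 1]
e^{tA} =
  [-t^2*exp(t)/2 + t*exp(t) + exp(t), t*exp(t), t^2*exp(t)/2]
  [t^2*exp(t)/2 - 2*t*exp(t), -t*exp(t) + exp(t), -t^2*exp(t)/2 + t*exp(t)]
  [-t^2*exp(t)/2 + t*exp(t), t*exp(t), t^2*exp(t)/2 + exp(t)]

Strategy: write A = P · J · P⁻¹ where J is a Jordan canonical form, so e^{tA} = P · e^{tJ} · P⁻¹, and e^{tJ} can be computed block-by-block.

A has Jordan form
J =
  [1, 1, 0]
  [0, 1, 1]
  [0, 0, 1]
(up to reordering of blocks).

Per-block formulas:
  For a 3×3 Jordan block J_3(1): exp(t · J_3(1)) = e^(1t)·(I + t·N + (t^2/2)·N^2), where N is the 3×3 nilpotent shift.

After assembling e^{tJ} and conjugating by P, we get:

e^{tA} =
  [-t^2*exp(t)/2 + t*exp(t) + exp(t), t*exp(t), t^2*exp(t)/2]
  [t^2*exp(t)/2 - 2*t*exp(t), -t*exp(t) + exp(t), -t^2*exp(t)/2 + t*exp(t)]
  [-t^2*exp(t)/2 + t*exp(t), t*exp(t), t^2*exp(t)/2 + exp(t)]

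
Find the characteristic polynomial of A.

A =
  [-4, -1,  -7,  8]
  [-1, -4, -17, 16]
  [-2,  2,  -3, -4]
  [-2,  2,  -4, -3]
x^4 + 14*x^3 + 60*x^2 + 50*x - 125

Expanding det(x·I − A) (e.g. by cofactor expansion or by noting that A is similar to its Jordan form J, which has the same characteristic polynomial as A) gives
  χ_A(x) = x^4 + 14*x^3 + 60*x^2 + 50*x - 125
which factors as (x - 1)*(x + 5)^3. The eigenvalues (with algebraic multiplicities) are λ = -5 with multiplicity 3, λ = 1 with multiplicity 1.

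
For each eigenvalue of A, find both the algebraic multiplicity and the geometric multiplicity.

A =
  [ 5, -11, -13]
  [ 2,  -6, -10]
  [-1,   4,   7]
λ = 2: alg = 3, geom = 1

Step 1 — factor the characteristic polynomial to read off the algebraic multiplicities:
  χ_A(x) = (x - 2)^3

Step 2 — compute geometric multiplicities via the rank-nullity identity g(λ) = n − rank(A − λI):
  rank(A − (2)·I) = 2, so dim ker(A − (2)·I) = n − 2 = 1

Summary:
  λ = 2: algebraic multiplicity = 3, geometric multiplicity = 1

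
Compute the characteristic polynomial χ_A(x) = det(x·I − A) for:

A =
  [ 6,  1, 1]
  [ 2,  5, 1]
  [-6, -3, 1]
x^3 - 12*x^2 + 48*x - 64

Expanding det(x·I − A) (e.g. by cofactor expansion or by noting that A is similar to its Jordan form J, which has the same characteristic polynomial as A) gives
  χ_A(x) = x^3 - 12*x^2 + 48*x - 64
which factors as (x - 4)^3. The eigenvalues (with algebraic multiplicities) are λ = 4 with multiplicity 3.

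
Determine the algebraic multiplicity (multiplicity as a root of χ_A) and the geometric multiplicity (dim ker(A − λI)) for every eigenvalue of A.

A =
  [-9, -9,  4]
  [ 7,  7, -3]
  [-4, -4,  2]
λ = 0: alg = 3, geom = 1

Step 1 — factor the characteristic polynomial to read off the algebraic multiplicities:
  χ_A(x) = x^3

Step 2 — compute geometric multiplicities via the rank-nullity identity g(λ) = n − rank(A − λI):
  rank(A − (0)·I) = 2, so dim ker(A − (0)·I) = n − 2 = 1

Summary:
  λ = 0: algebraic multiplicity = 3, geometric multiplicity = 1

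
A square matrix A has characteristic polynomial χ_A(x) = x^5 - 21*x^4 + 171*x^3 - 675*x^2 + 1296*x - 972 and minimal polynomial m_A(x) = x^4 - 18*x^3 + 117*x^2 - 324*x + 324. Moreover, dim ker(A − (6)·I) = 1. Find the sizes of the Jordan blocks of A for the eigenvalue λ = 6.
Block sizes for λ = 6: [2]

Step 1 — from the characteristic polynomial, algebraic multiplicity of λ = 6 is 2. From dim ker(A − (6)·I) = 1, there are exactly 1 Jordan blocks for λ = 6.
Step 2 — from the minimal polynomial, the factor (x − 6)^2 tells us the largest block for λ = 6 has size 2.
Step 3 — with total size 2, 1 blocks, and largest block 2, the block sizes (in nonincreasing order) are [2].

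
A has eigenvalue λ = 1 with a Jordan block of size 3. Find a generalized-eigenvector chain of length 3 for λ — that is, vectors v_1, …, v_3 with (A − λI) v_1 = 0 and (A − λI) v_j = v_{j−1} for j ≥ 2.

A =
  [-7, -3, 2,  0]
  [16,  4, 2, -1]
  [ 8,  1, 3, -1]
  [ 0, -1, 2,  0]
A Jordan chain for λ = 1 of length 3:
v_1 = (-2, 8, 4, 0)ᵀ
v_2 = (-2, 10, 6, 2)ᵀ
v_3 = (1, -2, 0, 0)ᵀ

Let N = A − (1)·I. We want v_3 with N^3 v_3 = 0 but N^2 v_3 ≠ 0; then v_{j-1} := N · v_j for j = 3, …, 2.

Pick v_3 = (1, -2, 0, 0)ᵀ.
Then v_2 = N · v_3 = (-2, 10, 6, 2)ᵀ.
Then v_1 = N · v_2 = (-2, 8, 4, 0)ᵀ.

Sanity check: (A − (1)·I) v_1 = (0, 0, 0, 0)ᵀ = 0. ✓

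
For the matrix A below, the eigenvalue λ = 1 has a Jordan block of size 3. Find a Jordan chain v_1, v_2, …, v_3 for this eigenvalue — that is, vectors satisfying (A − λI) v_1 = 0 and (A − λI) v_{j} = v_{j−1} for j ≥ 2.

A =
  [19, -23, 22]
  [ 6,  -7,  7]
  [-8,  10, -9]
A Jordan chain for λ = 1 of length 3:
v_1 = (10, 4, -4)ᵀ
v_2 = (18, 6, -8)ᵀ
v_3 = (1, 0, 0)ᵀ

Let N = A − (1)·I. We want v_3 with N^3 v_3 = 0 but N^2 v_3 ≠ 0; then v_{j-1} := N · v_j for j = 3, …, 2.

Pick v_3 = (1, 0, 0)ᵀ.
Then v_2 = N · v_3 = (18, 6, -8)ᵀ.
Then v_1 = N · v_2 = (10, 4, -4)ᵀ.

Sanity check: (A − (1)·I) v_1 = (0, 0, 0)ᵀ = 0. ✓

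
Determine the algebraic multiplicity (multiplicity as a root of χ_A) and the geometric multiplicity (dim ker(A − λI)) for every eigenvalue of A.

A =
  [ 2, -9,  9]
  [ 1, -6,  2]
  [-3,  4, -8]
λ = -4: alg = 3, geom = 1

Step 1 — factor the characteristic polynomial to read off the algebraic multiplicities:
  χ_A(x) = (x + 4)^3

Step 2 — compute geometric multiplicities via the rank-nullity identity g(λ) = n − rank(A − λI):
  rank(A − (-4)·I) = 2, so dim ker(A − (-4)·I) = n − 2 = 1

Summary:
  λ = -4: algebraic multiplicity = 3, geometric multiplicity = 1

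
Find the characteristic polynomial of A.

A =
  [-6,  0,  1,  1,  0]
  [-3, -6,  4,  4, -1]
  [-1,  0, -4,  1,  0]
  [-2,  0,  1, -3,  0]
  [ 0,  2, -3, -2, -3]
x^5 + 22*x^4 + 193*x^3 + 844*x^2 + 1840*x + 1600

Expanding det(x·I − A) (e.g. by cofactor expansion or by noting that A is similar to its Jordan form J, which has the same characteristic polynomial as A) gives
  χ_A(x) = x^5 + 22*x^4 + 193*x^3 + 844*x^2 + 1840*x + 1600
which factors as (x + 4)^3*(x + 5)^2. The eigenvalues (with algebraic multiplicities) are λ = -5 with multiplicity 2, λ = -4 with multiplicity 3.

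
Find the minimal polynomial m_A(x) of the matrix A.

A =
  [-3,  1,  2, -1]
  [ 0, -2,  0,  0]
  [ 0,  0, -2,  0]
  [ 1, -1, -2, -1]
x^2 + 4*x + 4

The characteristic polynomial is χ_A(x) = (x + 2)^4, so the eigenvalues are known. The minimal polynomial is
  m_A(x) = Π_λ (x − λ)^{k_λ}
where k_λ is the size of the *largest* Jordan block for λ (equivalently, the smallest k with (A − λI)^k v = 0 for every generalised eigenvector v of λ).

  λ = -2: largest Jordan block has size 2, contributing (x + 2)^2

So m_A(x) = (x + 2)^2 = x^2 + 4*x + 4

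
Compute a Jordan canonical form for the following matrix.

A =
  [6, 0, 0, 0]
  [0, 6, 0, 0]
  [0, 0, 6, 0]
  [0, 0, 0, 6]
J_1(6) ⊕ J_1(6) ⊕ J_1(6) ⊕ J_1(6)

The characteristic polynomial is
  det(x·I − A) = x^4 - 24*x^3 + 216*x^2 - 864*x + 1296 = (x - 6)^4

Eigenvalues and multiplicities (the geometric multiplicity of λ is n − rank(A − λI), which equals the number of Jordan blocks for λ):
  λ = 6: algebraic multiplicity = 4, geometric multiplicity = 4

Determining the block sizes for each eigenvalue:
  λ = 6: gm = am = 4, so every block has size 1 → block sizes [1, 1, 1, 1]

Assembling the blocks gives a Jordan form
J =
  [6, 0, 0, 0]
  [0, 6, 0, 0]
  [0, 0, 6, 0]
  [0, 0, 0, 6]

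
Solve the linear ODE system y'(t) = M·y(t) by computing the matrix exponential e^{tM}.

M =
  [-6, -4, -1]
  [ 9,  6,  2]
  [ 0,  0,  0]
e^{tM} =
  [1 - 6*t, -4*t, -t^2 - t]
  [9*t, 6*t + 1, 3*t^2/2 + 2*t]
  [0, 0, 1]

Strategy: write M = P · J · P⁻¹ where J is a Jordan canonical form, so e^{tM} = P · e^{tJ} · P⁻¹, and e^{tJ} can be computed block-by-block.

M has Jordan form
J =
  [0, 1, 0]
  [0, 0, 1]
  [0, 0, 0]
(up to reordering of blocks).

Per-block formulas:
  For a 3×3 Jordan block J_3(0): exp(t · J_3(0)) = e^(0t)·(I + t·N + (t^2/2)·N^2), where N is the 3×3 nilpotent shift.

After assembling e^{tJ} and conjugating by P, we get:

e^{tM} =
  [1 - 6*t, -4*t, -t^2 - t]
  [9*t, 6*t + 1, 3*t^2/2 + 2*t]
  [0, 0, 1]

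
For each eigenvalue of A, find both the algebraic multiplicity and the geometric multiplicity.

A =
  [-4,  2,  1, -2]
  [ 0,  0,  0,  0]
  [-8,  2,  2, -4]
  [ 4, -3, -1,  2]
λ = 0: alg = 4, geom = 2

Step 1 — factor the characteristic polynomial to read off the algebraic multiplicities:
  χ_A(x) = x^4

Step 2 — compute geometric multiplicities via the rank-nullity identity g(λ) = n − rank(A − λI):
  rank(A − (0)·I) = 2, so dim ker(A − (0)·I) = n − 2 = 2

Summary:
  λ = 0: algebraic multiplicity = 4, geometric multiplicity = 2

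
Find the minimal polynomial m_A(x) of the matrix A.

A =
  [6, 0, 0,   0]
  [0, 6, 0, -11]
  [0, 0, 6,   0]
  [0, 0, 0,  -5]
x^2 - x - 30

The characteristic polynomial is χ_A(x) = (x - 6)^3*(x + 5), so the eigenvalues are known. The minimal polynomial is
  m_A(x) = Π_λ (x − λ)^{k_λ}
where k_λ is the size of the *largest* Jordan block for λ (equivalently, the smallest k with (A − λI)^k v = 0 for every generalised eigenvector v of λ).

  λ = -5: largest Jordan block has size 1, contributing (x + 5)
  λ = 6: largest Jordan block has size 1, contributing (x − 6)

So m_A(x) = (x - 6)*(x + 5) = x^2 - x - 30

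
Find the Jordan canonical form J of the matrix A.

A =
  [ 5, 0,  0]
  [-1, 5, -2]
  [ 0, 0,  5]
J_2(5) ⊕ J_1(5)

The characteristic polynomial is
  det(x·I − A) = x^3 - 15*x^2 + 75*x - 125 = (x - 5)^3

Eigenvalues and multiplicities (the geometric multiplicity of λ is n − rank(A − λI), which equals the number of Jordan blocks for λ):
  λ = 5: algebraic multiplicity = 3, geometric multiplicity = 2

Determining the block sizes for each eigenvalue:
  λ = 5: 2 blocks summing to 3 forces exactly one block of size 2 and the rest size 1 → block sizes [2, 1]

Assembling the blocks gives a Jordan form
J =
  [5, 1, 0]
  [0, 5, 0]
  [0, 0, 5]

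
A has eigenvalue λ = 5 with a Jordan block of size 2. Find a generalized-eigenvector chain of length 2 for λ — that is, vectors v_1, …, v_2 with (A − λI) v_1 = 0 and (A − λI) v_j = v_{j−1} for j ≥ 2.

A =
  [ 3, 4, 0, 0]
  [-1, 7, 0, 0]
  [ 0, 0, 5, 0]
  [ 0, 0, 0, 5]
A Jordan chain for λ = 5 of length 2:
v_1 = (-2, -1, 0, 0)ᵀ
v_2 = (1, 0, 0, 0)ᵀ

Let N = A − (5)·I. We want v_2 with N^2 v_2 = 0 but N^1 v_2 ≠ 0; then v_{j-1} := N · v_j for j = 2, …, 2.

Pick v_2 = (1, 0, 0, 0)ᵀ.
Then v_1 = N · v_2 = (-2, -1, 0, 0)ᵀ.

Sanity check: (A − (5)·I) v_1 = (0, 0, 0, 0)ᵀ = 0. ✓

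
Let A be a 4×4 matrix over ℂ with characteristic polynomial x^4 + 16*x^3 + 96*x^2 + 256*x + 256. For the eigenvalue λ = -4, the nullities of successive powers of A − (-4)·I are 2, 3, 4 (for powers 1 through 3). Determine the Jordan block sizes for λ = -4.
Block sizes for λ = -4: [3, 1]

From the dimensions of kernels of powers, the number of Jordan blocks of size at least j is d_j − d_{j−1} where d_j = dim ker(N^j) (with d_0 = 0). Computing the differences gives [2, 1, 1].
The number of blocks of size exactly k is (#blocks of size ≥ k) − (#blocks of size ≥ k + 1), so the partition is: 1 block(s) of size 1, 1 block(s) of size 3.
In nonincreasing order the block sizes are [3, 1].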